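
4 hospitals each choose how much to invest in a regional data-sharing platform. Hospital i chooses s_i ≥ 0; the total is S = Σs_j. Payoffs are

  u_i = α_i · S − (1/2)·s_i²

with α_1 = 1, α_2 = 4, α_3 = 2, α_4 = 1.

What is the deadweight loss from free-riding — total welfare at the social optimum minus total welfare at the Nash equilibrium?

Hospital i's FOC: ∂u_i/∂s_i = α_i − s_i = 0, so s_i* = α_i.
NE contributions = (1, 4, 2, 1); S = 8.
W^NE = (Σα)·S − ½Σα_i² = 8² − ½·22 = 53.
Planner sets s_i = Σα_j = 8 for every i, so S^SO = 4·8 = 32.
W^SO = (Σα)·S^SO − ½·4·(Σα)² = (4/2)·8² = 128.
Deadweight loss = W^SO − W^NE = 75.

75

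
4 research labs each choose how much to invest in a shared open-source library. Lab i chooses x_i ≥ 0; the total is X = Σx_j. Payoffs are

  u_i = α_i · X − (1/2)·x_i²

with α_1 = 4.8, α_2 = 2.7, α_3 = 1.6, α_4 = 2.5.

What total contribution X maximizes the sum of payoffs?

Planner FOC: ∂(Σu_j)/∂x_i = (Σα_j) − x_i = 0, so x_i^SO = Σα_j = 11.6 for every i; X^SO = 46.4.

46.4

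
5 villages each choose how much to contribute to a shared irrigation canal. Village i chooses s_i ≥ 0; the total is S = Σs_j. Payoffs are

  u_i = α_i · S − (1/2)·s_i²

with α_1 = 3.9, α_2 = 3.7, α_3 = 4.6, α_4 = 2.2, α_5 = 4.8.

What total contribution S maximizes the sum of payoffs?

96

Planner FOC: ∂(Σu_j)/∂s_i = (Σα_j) − s_i = 0, so s_i^SO = Σα_j = 19.2 for every i; S^SO = 96.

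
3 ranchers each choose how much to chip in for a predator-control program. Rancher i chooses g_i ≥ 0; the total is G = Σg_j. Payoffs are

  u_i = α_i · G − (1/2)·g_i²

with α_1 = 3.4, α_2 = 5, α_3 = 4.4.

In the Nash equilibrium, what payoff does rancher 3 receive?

Rancher i's FOC: ∂u_i/∂g_i = α_i − g_i = 0, so g_i* = α_i.
NE contributions = (3.4, 5, 4.4); G = 12.8.
u_3 = α_3·G − ½·(g_3)² = 4.4·12.8 − ½·4.4² = 46.64.

46.64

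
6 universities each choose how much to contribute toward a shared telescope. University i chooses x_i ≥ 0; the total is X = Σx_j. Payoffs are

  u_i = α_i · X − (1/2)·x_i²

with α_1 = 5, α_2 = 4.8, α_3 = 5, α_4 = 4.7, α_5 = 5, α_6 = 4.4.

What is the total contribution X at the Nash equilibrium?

28.9

University i's FOC: ∂u_i/∂x_i = α_i − x_i = 0, so x_i* = α_i.
NE contributions = (5, 4.8, 5, 4.7, 5, 4.4); X = 28.9.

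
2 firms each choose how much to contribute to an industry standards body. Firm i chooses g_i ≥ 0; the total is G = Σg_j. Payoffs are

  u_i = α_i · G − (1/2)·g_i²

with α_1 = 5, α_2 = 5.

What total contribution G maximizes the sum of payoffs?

Planner FOC: ∂(Σu_j)/∂g_i = (Σα_j) − g_i = 0, so g_i^SO = Σα_j = 10 for every i; G^SO = 20.

20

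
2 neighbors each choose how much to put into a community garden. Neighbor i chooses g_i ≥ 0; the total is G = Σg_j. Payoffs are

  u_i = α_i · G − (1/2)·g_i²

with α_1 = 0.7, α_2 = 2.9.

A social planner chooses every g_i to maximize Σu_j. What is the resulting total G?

7.2

Planner FOC: ∂(Σu_j)/∂g_i = (Σα_j) − g_i = 0, so g_i^SO = Σα_j = 3.6 for every i; G^SO = 7.2.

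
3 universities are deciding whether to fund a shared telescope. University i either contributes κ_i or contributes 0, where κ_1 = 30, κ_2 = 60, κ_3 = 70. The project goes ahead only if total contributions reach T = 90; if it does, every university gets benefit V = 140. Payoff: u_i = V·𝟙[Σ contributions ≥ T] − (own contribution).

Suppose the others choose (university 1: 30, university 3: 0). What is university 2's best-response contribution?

Others' total = 30. Contributing 60 brings total to 90 ≥ 90: gain V − κ_2 = 80.
Best response: 60.

60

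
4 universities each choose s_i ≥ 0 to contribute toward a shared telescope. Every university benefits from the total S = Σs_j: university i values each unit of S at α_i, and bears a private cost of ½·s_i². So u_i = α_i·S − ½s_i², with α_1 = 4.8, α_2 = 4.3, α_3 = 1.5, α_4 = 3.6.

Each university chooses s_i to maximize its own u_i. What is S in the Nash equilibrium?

University i's FOC: ∂u_i/∂s_i = α_i − s_i = 0, so s_i* = α_i.
NE contributions = (4.8, 4.3, 1.5, 3.6); S = 14.2.

14.2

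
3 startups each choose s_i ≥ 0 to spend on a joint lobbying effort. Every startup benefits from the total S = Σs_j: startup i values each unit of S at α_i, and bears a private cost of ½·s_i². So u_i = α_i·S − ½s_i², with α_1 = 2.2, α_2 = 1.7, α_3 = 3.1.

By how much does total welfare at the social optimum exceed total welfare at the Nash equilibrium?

33.17

Startup i's FOC: ∂u_i/∂s_i = α_i − s_i = 0, so s_i* = α_i.
NE contributions = (2.2, 1.7, 3.1); S = 7.
W^NE = (Σα)·S − ½Σα_i² = 7² − ½·17.34 = 40.33.
Planner sets s_i = Σα_j = 7 for every i, so S^SO = 3·7 = 21.
W^SO = (Σα)·S^SO − ½·3·(Σα)² = (3/2)·7² = 73.5.
Deadweight loss = W^SO − W^NE = 33.17.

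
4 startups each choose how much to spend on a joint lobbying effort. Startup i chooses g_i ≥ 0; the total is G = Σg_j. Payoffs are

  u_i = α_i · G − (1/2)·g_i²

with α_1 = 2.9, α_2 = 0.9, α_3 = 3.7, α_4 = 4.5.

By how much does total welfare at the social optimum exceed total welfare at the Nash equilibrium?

165.58

Startup i's FOC: ∂u_i/∂g_i = α_i − g_i = 0, so g_i* = α_i.
NE contributions = (2.9, 0.9, 3.7, 4.5); G = 12.
W^NE = (Σα)·G − ½Σα_i² = 12² − ½·43.16 = 122.42.
Planner sets g_i = Σα_j = 12 for every i, so G^SO = 4·12 = 48.
W^SO = (Σα)·G^SO − ½·4·(Σα)² = (4/2)·12² = 288.
Deadweight loss = W^SO − W^NE = 165.58.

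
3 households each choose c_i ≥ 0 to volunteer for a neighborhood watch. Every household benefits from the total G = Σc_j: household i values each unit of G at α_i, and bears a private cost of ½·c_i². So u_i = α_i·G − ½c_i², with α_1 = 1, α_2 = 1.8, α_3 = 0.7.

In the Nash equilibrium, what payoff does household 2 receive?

4.68

Household i's FOC: ∂u_i/∂c_i = α_i − c_i = 0, so c_i* = α_i.
NE contributions = (1, 1.8, 0.7); G = 3.5.
u_2 = α_2·G − ½·(c_2)² = 1.8·3.5 − ½·1.8² = 4.68.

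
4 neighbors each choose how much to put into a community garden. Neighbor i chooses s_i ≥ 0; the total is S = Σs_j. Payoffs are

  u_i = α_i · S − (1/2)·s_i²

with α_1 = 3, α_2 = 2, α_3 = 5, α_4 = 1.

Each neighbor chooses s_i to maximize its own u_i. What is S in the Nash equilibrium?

Neighbor i's FOC: ∂u_i/∂s_i = α_i − s_i = 0, so s_i* = α_i.
NE contributions = (3, 2, 5, 1); S = 11.

11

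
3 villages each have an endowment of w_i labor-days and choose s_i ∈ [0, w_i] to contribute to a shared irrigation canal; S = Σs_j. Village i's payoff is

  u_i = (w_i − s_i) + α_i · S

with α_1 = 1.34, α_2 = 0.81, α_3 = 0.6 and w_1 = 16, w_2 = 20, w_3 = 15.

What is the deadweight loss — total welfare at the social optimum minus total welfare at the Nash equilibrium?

61.25

∂u_i/∂s_i = α_i − 1, so village i contributes w_i if α_i > 1, else 0.
α_i > 1 for i ∈ {1}; NE contributions (16, 0, 0), S = 16.
W^NE = Σw_i − S^NE + (Σα_i)·S^NE = 51 + 1.75·16 = 79.
Planner: ∂(Σu_j)/∂s_i = Σα_j − 1 = 1.75 > 0, so everyone contributes w_i; S^SO = 51, W^SO = 51 + 1.75·51 = 140.25.
Deadweight loss = 61.25.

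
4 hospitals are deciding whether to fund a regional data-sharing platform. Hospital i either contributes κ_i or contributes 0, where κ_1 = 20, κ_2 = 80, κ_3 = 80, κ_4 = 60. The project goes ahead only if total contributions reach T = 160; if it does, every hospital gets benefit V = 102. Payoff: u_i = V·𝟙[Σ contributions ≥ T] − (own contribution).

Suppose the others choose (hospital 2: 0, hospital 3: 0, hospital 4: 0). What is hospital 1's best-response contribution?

0

Others' total = 0. Even contributing 20 gives 20 < 160: no benefit either way.
Best response: 0.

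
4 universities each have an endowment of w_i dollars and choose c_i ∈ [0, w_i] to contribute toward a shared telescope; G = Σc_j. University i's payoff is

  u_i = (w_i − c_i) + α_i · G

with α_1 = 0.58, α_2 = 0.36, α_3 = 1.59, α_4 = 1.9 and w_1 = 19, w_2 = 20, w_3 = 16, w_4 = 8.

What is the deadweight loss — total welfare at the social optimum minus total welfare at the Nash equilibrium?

133.77

∂u_i/∂c_i = α_i − 1, so university i contributes w_i if α_i > 1, else 0.
α_i > 1 for i ∈ {3, 4}; NE contributions (0, 0, 16, 8), G = 24.
W^NE = Σw_i − G^NE + (Σα_i)·G^NE = 63 + 3.43·24 = 145.32.
Planner: ∂(Σu_j)/∂c_i = Σα_j − 1 = 3.43 > 0, so everyone contributes w_i; G^SO = 63, W^SO = 63 + 3.43·63 = 279.09.
Deadweight loss = 133.77.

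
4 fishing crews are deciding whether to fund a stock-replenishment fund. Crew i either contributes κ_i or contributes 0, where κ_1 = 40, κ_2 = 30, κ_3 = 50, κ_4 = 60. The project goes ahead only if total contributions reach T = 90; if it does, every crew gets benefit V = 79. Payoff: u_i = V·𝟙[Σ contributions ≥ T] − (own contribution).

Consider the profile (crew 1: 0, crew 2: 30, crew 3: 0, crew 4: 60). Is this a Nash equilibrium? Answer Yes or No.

Yes

Total = 90 ≥ 90: provided.
Crew 1 (pledges 0, payoff 79): pledging 40 → total 130, payoff 39. No gain.
Crew 2 (pledges 30, payoff 49): dropping to 0 → total 60, payoff 0. No gain.
Crew 3 (pledges 0, payoff 79): pledging 50 → total 140, payoff 29. No gain.
Crew 4 (pledges 60, payoff 19): dropping to 0 → total 30, payoff 0. No gain.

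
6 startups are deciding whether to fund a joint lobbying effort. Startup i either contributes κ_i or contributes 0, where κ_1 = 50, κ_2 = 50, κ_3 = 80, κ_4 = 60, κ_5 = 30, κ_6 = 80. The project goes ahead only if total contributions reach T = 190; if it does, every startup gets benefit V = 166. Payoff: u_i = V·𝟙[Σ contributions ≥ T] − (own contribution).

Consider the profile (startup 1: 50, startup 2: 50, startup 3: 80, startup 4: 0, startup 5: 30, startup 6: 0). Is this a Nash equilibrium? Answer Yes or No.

Total = 210 ≥ 190: provided.
Startup 1 (pledges 50, payoff 116): dropping to 0 → total 160, payoff 0. No gain.
Startup 2 (pledges 50, payoff 116): dropping to 0 → total 160, payoff 0. No gain.
Startup 3 (pledges 80, payoff 86): dropping to 0 → total 130, payoff 0. No gain.
Startup 4 (pledges 0, payoff 166): pledging 60 → total 270, payoff 106. No gain.
Startup 5 (pledges 30, payoff 136): dropping to 0 → total 180, payoff 0. No gain.
Startup 6 (pledges 0, payoff 166): pledging 80 → total 290, payoff 86. No gain.

Yes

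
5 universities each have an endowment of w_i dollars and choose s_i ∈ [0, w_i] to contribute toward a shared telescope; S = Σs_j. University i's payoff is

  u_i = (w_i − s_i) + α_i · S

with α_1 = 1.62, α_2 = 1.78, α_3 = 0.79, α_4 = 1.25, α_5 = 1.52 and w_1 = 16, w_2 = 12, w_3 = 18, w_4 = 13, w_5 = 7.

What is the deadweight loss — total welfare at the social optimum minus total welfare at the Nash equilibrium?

107.28

∂u_i/∂s_i = α_i − 1, so university i contributes w_i if α_i > 1, else 0.
α_i > 1 for i ∈ {1, 2, 4, 5}; NE contributions (16, 12, 0, 13, 7), S = 48.
W^NE = Σw_i − S^NE + (Σα_i)·S^NE = 66 + 5.96·48 = 352.08.
Planner: ∂(Σu_j)/∂s_i = Σα_j − 1 = 5.96 > 0, so everyone contributes w_i; S^SO = 66, W^SO = 66 + 5.96·66 = 459.36.
Deadweight loss = 107.28.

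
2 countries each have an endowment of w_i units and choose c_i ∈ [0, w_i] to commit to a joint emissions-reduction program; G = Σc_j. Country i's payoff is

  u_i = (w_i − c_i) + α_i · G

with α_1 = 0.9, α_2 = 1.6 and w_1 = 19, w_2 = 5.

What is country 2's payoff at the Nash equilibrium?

8

∂u_i/∂c_i = α_i − 1, so country i contributes w_i if α_i > 1, else 0.
α_i > 1 for i ∈ {2}; NE contributions (0, 5), G = 5.
u_2 = (5 − 5) + 1.6·5 = 8.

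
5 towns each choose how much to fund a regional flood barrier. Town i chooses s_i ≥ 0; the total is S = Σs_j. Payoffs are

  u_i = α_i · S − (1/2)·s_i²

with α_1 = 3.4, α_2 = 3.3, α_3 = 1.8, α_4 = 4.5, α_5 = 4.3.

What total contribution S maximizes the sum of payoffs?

86.5

Planner FOC: ∂(Σu_j)/∂s_i = (Σα_j) − s_i = 0, so s_i^SO = Σα_j = 17.3 for every i; S^SO = 86.5.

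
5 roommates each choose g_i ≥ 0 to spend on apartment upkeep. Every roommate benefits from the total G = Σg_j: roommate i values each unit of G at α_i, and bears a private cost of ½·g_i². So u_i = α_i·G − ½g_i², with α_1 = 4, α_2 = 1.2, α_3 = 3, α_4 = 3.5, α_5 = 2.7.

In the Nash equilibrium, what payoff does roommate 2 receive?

Roommate i's FOC: ∂u_i/∂g_i = α_i − g_i = 0, so g_i* = α_i.
NE contributions = (4, 1.2, 3, 3.5, 2.7); G = 14.4.
u_2 = α_2·G − ½·(g_2)² = 1.2·14.4 − ½·1.2² = 16.56.

16.56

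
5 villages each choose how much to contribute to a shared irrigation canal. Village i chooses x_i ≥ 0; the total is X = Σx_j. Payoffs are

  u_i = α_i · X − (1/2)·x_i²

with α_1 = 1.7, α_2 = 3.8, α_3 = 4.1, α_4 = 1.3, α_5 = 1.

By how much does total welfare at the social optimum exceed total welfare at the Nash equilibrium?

230.83

Village i's FOC: ∂u_i/∂x_i = α_i − x_i = 0, so x_i* = α_i.
NE contributions = (1.7, 3.8, 4.1, 1.3, 1); X = 11.9.
W^NE = (Σα)·X − ½Σα_i² = 11.9² − ½·36.83 = 123.195.
Planner sets x_i = Σα_j = 11.9 for every i, so X^SO = 5·11.9 = 59.5.
W^SO = (Σα)·X^SO − ½·5·(Σα)² = (5/2)·11.9² = 354.025.
Deadweight loss = W^SO − W^NE = 230.83.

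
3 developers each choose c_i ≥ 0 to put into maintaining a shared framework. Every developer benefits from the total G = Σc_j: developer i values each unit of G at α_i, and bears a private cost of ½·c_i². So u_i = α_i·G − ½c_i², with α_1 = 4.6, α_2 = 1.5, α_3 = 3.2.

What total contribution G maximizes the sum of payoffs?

Planner FOC: ∂(Σu_j)/∂c_i = (Σα_j) − c_i = 0, so c_i^SO = Σα_j = 9.3 for every i; G^SO = 27.9.

27.9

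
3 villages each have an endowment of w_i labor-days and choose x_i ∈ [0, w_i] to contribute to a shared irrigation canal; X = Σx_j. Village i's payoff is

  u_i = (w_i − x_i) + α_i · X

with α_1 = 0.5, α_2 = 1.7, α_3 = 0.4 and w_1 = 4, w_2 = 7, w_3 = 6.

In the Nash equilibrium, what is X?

∂u_i/∂x_i = α_i − 1, so village i contributes w_i if α_i > 1, else 0.
α_i > 1 for i ∈ {2}; NE contributions (0, 7, 0), X = 7.

7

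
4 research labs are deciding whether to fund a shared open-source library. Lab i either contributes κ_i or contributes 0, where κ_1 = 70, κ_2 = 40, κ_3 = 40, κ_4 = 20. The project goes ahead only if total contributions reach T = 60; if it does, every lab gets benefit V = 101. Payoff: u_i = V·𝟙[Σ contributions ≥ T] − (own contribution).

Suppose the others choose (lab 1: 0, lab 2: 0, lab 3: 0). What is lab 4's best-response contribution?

Others' total = 0. Even contributing 20 gives 20 < 60: no benefit either way.
Best response: 0.

0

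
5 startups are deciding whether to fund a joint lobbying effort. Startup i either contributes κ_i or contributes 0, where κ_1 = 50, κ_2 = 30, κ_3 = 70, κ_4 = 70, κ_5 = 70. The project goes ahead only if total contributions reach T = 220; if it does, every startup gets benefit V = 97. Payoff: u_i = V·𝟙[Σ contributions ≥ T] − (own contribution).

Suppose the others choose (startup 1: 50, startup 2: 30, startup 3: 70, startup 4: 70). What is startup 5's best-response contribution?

Others' total = 220 ≥ 220; contributing adds cost 70 for no extra benefit.
Best response: 0.

0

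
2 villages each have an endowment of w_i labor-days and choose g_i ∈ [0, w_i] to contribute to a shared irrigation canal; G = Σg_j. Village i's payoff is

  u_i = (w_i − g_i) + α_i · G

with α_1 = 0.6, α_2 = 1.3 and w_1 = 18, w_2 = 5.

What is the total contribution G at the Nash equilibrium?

∂u_i/∂g_i = α_i − 1, so village i contributes w_i if α_i > 1, else 0.
α_i > 1 for i ∈ {2}; NE contributions (0, 5), G = 5.

5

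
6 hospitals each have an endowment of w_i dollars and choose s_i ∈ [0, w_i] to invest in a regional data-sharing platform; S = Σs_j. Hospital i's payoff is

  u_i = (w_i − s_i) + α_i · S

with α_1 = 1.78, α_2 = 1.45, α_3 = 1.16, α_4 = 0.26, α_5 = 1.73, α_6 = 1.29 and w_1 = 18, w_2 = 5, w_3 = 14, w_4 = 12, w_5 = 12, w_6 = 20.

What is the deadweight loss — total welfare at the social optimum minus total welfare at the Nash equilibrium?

80.04

∂u_i/∂s_i = α_i − 1, so hospital i contributes w_i if α_i > 1, else 0.
α_i > 1 for i ∈ {1, 2, 3, 5, 6}; NE contributions (18, 5, 14, 0, 12, 20), S = 69.
W^NE = Σw_i − S^NE + (Σα_i)·S^NE = 81 + 6.67·69 = 541.23.
Planner: ∂(Σu_j)/∂s_i = Σα_j − 1 = 6.67 > 0, so everyone contributes w_i; S^SO = 81, W^SO = 81 + 6.67·81 = 621.27.
Deadweight loss = 80.04.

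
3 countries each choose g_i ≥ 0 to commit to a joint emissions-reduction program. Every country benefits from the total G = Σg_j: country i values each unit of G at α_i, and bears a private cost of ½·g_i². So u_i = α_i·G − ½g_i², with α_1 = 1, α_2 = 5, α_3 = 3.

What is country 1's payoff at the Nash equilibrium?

8.5

Country i's FOC: ∂u_i/∂g_i = α_i − g_i = 0, so g_i* = α_i.
NE contributions = (1, 5, 3); G = 9.
u_1 = α_1·G − ½·(g_1)² = 1·9 − ½·1² = 8.5.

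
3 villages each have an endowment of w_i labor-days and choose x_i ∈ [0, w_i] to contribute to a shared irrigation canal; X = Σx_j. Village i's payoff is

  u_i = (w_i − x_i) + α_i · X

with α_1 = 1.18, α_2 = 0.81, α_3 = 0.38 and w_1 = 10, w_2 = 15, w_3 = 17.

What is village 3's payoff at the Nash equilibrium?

20.8

∂u_i/∂x_i = α_i − 1, so village i contributes w_i if α_i > 1, else 0.
α_i > 1 for i ∈ {1}; NE contributions (10, 0, 0), X = 10.
u_3 = (17 − 0) + 0.38·10 = 20.8.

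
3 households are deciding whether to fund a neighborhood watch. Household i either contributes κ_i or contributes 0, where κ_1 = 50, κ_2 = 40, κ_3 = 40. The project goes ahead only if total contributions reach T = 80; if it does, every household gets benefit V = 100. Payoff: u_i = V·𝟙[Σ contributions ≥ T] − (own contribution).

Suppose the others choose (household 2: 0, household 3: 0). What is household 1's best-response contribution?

0

Others' total = 0. Even contributing 50 gives 50 < 80: no benefit either way.
Best response: 0.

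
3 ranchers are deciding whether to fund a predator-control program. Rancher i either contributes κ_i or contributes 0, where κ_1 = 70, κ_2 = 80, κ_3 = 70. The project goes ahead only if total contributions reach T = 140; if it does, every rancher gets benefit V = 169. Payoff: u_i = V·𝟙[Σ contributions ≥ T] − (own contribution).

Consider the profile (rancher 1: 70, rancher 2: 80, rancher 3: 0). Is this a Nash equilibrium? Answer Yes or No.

Yes

Total = 150 ≥ 140: provided.
Rancher 1 (pledges 70, payoff 99): dropping to 0 → total 80, payoff 0. No gain.
Rancher 2 (pledges 80, payoff 89): dropping to 0 → total 70, payoff 0. No gain.
Rancher 3 (pledges 0, payoff 169): pledging 70 → total 220, payoff 99. No gain.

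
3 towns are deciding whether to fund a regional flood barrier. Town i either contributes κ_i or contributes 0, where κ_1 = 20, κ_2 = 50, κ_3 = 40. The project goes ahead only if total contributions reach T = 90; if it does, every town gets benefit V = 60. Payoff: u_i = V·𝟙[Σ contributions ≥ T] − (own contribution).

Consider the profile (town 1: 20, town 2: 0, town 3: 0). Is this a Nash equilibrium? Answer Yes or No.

Total = 20 < 90: not provided.
Town 1 (pledges 20, payoff -20): dropping to 0 → total 0, payoff 0. Profitable deviation.

No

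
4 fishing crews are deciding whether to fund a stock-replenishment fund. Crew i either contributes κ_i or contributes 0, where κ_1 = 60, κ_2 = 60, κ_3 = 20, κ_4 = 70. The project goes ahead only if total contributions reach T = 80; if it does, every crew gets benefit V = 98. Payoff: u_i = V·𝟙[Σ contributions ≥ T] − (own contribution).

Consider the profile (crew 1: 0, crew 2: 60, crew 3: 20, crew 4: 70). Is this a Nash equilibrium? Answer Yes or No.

No

Total = 150 ≥ 80: provided.
Crew 1 (pledges 0, payoff 98): pledging 60 → total 210, payoff 38. No gain.
Crew 2 (pledges 60, payoff 38): dropping to 0 → total 90, payoff 98. Profitable deviation.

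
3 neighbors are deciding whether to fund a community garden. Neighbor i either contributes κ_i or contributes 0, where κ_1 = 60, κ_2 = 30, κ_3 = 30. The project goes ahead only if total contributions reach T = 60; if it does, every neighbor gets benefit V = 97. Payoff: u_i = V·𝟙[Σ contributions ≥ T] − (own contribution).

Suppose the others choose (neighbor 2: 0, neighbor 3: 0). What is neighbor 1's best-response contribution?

60

Others' total = 0. Contributing 60 brings total to 60 ≥ 60: gain V − κ_1 = 37.
Best response: 60.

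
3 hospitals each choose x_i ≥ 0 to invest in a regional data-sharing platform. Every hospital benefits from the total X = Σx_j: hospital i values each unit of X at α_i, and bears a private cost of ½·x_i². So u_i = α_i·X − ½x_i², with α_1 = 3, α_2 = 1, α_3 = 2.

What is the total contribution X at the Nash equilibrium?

Hospital i's FOC: ∂u_i/∂x_i = α_i − x_i = 0, so x_i* = α_i.
NE contributions = (3, 1, 2); X = 6.

6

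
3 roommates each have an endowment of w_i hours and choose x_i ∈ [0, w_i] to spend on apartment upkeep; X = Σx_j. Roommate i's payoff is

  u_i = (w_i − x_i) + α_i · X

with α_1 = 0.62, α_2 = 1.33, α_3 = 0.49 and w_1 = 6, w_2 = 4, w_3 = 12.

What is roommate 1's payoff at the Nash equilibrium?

8.48

∂u_i/∂x_i = α_i − 1, so roommate i contributes w_i if α_i > 1, else 0.
α_i > 1 for i ∈ {2}; NE contributions (0, 4, 0), X = 4.
u_1 = (6 − 0) + 0.62·4 = 8.48.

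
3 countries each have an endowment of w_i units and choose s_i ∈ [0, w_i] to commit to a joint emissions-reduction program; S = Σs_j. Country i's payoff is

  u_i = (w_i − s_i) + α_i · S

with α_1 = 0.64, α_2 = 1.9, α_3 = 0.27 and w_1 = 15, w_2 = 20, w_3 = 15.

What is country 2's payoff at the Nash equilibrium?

38

∂u_i/∂s_i = α_i − 1, so country i contributes w_i if α_i > 1, else 0.
α_i > 1 for i ∈ {2}; NE contributions (0, 20, 0), S = 20.
u_2 = (20 − 20) + 1.9·20 = 38.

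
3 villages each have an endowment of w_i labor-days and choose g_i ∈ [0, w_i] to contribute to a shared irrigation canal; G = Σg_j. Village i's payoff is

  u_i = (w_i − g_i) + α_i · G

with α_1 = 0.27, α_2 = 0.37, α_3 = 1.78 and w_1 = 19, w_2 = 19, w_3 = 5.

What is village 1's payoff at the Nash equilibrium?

∂u_i/∂g_i = α_i − 1, so village i contributes w_i if α_i > 1, else 0.
α_i > 1 for i ∈ {3}; NE contributions (0, 0, 5), G = 5.
u_1 = (19 − 0) + 0.27·5 = 20.35.

20.35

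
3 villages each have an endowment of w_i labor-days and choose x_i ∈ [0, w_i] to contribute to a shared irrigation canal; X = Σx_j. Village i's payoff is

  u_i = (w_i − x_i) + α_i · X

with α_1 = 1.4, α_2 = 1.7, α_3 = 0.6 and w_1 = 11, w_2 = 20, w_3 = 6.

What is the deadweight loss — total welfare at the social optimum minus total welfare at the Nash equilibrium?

16.2

∂u_i/∂x_i = α_i − 1, so village i contributes w_i if α_i > 1, else 0.
α_i > 1 for i ∈ {1, 2}; NE contributions (11, 20, 0), X = 31.
W^NE = Σw_i − X^NE + (Σα_i)·X^NE = 37 + 2.7·31 = 120.7.
Planner: ∂(Σu_j)/∂x_i = Σα_j − 1 = 2.7 > 0, so everyone contributes w_i; X^SO = 37, W^SO = 37 + 2.7·37 = 136.9.
Deadweight loss = 16.2.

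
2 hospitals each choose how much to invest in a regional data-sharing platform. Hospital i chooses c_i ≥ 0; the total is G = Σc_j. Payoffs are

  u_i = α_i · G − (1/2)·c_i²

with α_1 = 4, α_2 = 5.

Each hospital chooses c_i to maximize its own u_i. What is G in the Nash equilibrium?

Hospital i's FOC: ∂u_i/∂c_i = α_i − c_i = 0, so c_i* = α_i.
NE contributions = (4, 5); G = 9.

9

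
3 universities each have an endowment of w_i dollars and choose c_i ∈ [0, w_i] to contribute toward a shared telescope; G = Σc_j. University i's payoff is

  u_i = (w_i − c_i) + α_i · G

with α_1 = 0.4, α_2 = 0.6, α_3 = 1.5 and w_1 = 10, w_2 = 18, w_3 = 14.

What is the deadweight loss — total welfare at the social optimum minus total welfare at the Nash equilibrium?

42

∂u_i/∂c_i = α_i − 1, so university i contributes w_i if α_i > 1, else 0.
α_i > 1 for i ∈ {3}; NE contributions (0, 0, 14), G = 14.
W^NE = Σw_i − G^NE + (Σα_i)·G^NE = 42 + 1.5·14 = 63.
Planner: ∂(Σu_j)/∂c_i = Σα_j − 1 = 1.5 > 0, so everyone contributes w_i; G^SO = 42, W^SO = 42 + 1.5·42 = 105.
Deadweight loss = 42.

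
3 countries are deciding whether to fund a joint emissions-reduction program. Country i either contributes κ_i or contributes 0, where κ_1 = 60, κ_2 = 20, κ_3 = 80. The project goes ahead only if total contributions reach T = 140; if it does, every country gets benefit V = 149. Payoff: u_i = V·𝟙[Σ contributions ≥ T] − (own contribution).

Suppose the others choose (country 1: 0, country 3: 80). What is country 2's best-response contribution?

0

Others' total = 80. Even contributing 20 gives 100 < 140: no benefit either way.
Best response: 0.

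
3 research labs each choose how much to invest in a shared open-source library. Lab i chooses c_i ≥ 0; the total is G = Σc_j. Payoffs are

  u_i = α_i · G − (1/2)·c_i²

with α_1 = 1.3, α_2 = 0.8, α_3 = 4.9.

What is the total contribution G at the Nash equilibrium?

7

Lab i's FOC: ∂u_i/∂c_i = α_i − c_i = 0, so c_i* = α_i.
NE contributions = (1.3, 0.8, 4.9); G = 7.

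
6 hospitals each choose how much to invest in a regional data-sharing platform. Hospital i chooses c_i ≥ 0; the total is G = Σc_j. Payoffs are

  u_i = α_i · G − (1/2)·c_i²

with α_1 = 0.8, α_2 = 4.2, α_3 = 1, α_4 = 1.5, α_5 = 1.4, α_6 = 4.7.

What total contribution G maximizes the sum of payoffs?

81.6

Planner FOC: ∂(Σu_j)/∂c_i = (Σα_j) − c_i = 0, so c_i^SO = Σα_j = 13.6 for every i; G^SO = 81.6.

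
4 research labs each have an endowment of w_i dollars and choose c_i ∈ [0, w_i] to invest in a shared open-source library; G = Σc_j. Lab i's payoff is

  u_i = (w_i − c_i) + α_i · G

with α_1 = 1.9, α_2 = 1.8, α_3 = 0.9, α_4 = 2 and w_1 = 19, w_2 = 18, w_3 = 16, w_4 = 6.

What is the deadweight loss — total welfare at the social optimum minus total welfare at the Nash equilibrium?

89.6

∂u_i/∂c_i = α_i − 1, so lab i contributes w_i if α_i > 1, else 0.
α_i > 1 for i ∈ {1, 2, 4}; NE contributions (19, 18, 0, 6), G = 43.
W^NE = Σw_i − G^NE + (Σα_i)·G^NE = 59 + 5.6·43 = 299.8.
Planner: ∂(Σu_j)/∂c_i = Σα_j − 1 = 5.6 > 0, so everyone contributes w_i; G^SO = 59, W^SO = 59 + 5.6·59 = 389.4.
Deadweight loss = 89.6.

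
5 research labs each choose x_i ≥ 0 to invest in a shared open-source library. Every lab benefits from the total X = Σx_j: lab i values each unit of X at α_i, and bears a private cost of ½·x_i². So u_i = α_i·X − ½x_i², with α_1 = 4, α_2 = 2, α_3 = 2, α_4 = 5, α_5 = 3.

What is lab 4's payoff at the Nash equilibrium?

67.5

Lab i's FOC: ∂u_i/∂x_i = α_i − x_i = 0, so x_i* = α_i.
NE contributions = (4, 2, 2, 5, 3); X = 16.
u_4 = α_4·X − ½·(x_4)² = 5·16 − ½·5² = 67.5.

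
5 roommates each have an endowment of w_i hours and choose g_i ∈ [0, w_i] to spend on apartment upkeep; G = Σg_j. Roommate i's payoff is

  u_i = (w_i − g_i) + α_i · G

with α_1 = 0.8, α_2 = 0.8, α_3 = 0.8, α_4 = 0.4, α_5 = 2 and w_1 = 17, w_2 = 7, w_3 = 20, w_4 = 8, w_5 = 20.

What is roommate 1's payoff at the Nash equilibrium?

∂u_i/∂g_i = α_i − 1, so roommate i contributes w_i if α_i > 1, else 0.
α_i > 1 for i ∈ {5}; NE contributions (0, 0, 0, 0, 20), G = 20.
u_1 = (17 − 0) + 0.8·20 = 33.

33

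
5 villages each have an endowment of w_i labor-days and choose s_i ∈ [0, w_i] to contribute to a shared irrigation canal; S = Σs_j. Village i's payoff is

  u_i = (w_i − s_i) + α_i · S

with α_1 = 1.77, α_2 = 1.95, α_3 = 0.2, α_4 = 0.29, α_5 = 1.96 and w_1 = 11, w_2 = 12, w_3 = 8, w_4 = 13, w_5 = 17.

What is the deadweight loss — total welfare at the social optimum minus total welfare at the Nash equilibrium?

∂u_i/∂s_i = α_i − 1, so village i contributes w_i if α_i > 1, else 0.
α_i > 1 for i ∈ {1, 2, 5}; NE contributions (11, 12, 0, 0, 17), S = 40.
W^NE = Σw_i − S^NE + (Σα_i)·S^NE = 61 + 5.17·40 = 267.8.
Planner: ∂(Σu_j)/∂s_i = Σα_j − 1 = 5.17 > 0, so everyone contributes w_i; S^SO = 61, W^SO = 61 + 5.17·61 = 376.37.
Deadweight loss = 108.57.

108.57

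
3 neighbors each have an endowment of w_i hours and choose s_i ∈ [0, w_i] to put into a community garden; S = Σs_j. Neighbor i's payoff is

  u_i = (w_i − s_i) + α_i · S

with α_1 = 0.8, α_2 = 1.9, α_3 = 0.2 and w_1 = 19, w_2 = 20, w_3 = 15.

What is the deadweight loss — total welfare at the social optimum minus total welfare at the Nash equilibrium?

∂u_i/∂s_i = α_i − 1, so neighbor i contributes w_i if α_i > 1, else 0.
α_i > 1 for i ∈ {2}; NE contributions (0, 20, 0), S = 20.
W^NE = Σw_i − S^NE + (Σα_i)·S^NE = 54 + 1.9·20 = 92.
Planner: ∂(Σu_j)/∂s_i = Σα_j − 1 = 1.9 > 0, so everyone contributes w_i; S^SO = 54, W^SO = 54 + 1.9·54 = 156.6.
Deadweight loss = 64.6.

64.6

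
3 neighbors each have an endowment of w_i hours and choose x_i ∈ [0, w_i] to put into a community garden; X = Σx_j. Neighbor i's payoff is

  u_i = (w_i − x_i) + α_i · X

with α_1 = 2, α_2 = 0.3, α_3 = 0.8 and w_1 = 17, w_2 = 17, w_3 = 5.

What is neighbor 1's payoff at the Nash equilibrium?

∂u_i/∂x_i = α_i − 1, so neighbor i contributes w_i if α_i > 1, else 0.
α_i > 1 for i ∈ {1}; NE contributions (17, 0, 0), X = 17.
u_1 = (17 − 17) + 2·17 = 34.

34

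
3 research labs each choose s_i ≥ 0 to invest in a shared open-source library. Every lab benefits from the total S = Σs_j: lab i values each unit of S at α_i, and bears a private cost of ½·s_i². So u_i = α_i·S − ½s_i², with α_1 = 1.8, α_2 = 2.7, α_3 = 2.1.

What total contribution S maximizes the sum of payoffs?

19.8

Planner FOC: ∂(Σu_j)/∂s_i = (Σα_j) − s_i = 0, so s_i^SO = Σα_j = 6.6 for every i; S^SO = 19.8.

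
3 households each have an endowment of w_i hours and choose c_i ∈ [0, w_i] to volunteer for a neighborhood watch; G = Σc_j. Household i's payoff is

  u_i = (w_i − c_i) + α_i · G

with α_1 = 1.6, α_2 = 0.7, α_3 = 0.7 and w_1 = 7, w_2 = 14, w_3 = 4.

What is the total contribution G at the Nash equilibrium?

∂u_i/∂c_i = α_i − 1, so household i contributes w_i if α_i > 1, else 0.
α_i > 1 for i ∈ {1}; NE contributions (7, 0, 0), G = 7.

7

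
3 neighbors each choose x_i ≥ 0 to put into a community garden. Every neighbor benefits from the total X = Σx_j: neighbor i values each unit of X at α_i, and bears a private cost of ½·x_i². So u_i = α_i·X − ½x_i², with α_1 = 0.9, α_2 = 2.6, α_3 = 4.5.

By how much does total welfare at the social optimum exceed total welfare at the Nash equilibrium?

45.91

Neighbor i's FOC: ∂u_i/∂x_i = α_i − x_i = 0, so x_i* = α_i.
NE contributions = (0.9, 2.6, 4.5); X = 8.
W^NE = (Σα)·X − ½Σα_i² = 8² − ½·27.82 = 50.09.
Planner sets x_i = Σα_j = 8 for every i, so X^SO = 3·8 = 24.
W^SO = (Σα)·X^SO − ½·3·(Σα)² = (3/2)·8² = 96.
Deadweight loss = W^SO − W^NE = 45.91.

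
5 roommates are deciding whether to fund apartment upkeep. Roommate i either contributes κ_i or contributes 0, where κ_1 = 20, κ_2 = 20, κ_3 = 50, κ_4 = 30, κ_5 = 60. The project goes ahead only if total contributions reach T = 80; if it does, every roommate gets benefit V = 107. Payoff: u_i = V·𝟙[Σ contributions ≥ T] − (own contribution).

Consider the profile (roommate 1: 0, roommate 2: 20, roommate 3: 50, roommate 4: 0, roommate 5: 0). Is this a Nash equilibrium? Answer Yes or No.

Total = 70 < 80: not provided.
Roommate 1 (pledges 0, payoff 0): pledging 20 → total 90, payoff 87. Profitable deviation.

No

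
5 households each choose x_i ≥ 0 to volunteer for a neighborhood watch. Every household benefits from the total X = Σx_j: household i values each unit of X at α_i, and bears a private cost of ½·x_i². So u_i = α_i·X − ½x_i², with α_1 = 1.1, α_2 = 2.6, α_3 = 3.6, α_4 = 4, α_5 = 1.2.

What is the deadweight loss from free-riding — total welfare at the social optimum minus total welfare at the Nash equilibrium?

Household i's FOC: ∂u_i/∂x_i = α_i − x_i = 0, so x_i* = α_i.
NE contributions = (1.1, 2.6, 3.6, 4, 1.2); X = 12.5.
W^NE = (Σα)·X − ½Σα_i² = 12.5² − ½·38.37 = 137.065.
Planner sets x_i = Σα_j = 12.5 for every i, so X^SO = 5·12.5 = 62.5.
W^SO = (Σα)·X^SO − ½·5·(Σα)² = (5/2)·12.5² = 390.625.
Deadweight loss = W^SO − W^NE = 253.56.

253.56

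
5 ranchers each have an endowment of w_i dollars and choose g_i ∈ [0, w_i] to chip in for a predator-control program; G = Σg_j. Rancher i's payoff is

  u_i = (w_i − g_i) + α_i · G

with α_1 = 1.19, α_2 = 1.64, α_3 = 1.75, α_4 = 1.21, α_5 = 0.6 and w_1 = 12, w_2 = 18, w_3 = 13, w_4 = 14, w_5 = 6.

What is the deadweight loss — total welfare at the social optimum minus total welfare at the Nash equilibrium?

∂u_i/∂g_i = α_i − 1, so rancher i contributes w_i if α_i > 1, else 0.
α_i > 1 for i ∈ {1, 2, 3, 4}; NE contributions (12, 18, 13, 14, 0), G = 57.
W^NE = Σw_i − G^NE + (Σα_i)·G^NE = 63 + 5.39·57 = 370.23.
Planner: ∂(Σu_j)/∂g_i = Σα_j − 1 = 5.39 > 0, so everyone contributes w_i; G^SO = 63, W^SO = 63 + 5.39·63 = 402.57.
Deadweight loss = 32.34.

32.34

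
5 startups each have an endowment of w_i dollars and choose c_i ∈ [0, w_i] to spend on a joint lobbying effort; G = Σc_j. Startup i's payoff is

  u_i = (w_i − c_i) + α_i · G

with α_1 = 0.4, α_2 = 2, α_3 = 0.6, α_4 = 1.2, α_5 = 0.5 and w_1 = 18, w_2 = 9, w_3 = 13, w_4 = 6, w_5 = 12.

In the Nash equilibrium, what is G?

15

∂u_i/∂c_i = α_i − 1, so startup i contributes w_i if α_i > 1, else 0.
α_i > 1 for i ∈ {2, 4}; NE contributions (0, 9, 0, 6, 0), G = 15.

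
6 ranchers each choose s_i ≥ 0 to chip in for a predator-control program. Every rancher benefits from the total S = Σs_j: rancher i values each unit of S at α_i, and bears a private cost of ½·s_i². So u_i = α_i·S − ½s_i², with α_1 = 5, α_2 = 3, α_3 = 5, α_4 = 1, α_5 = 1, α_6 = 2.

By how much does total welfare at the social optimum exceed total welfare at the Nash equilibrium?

Rancher i's FOC: ∂u_i/∂s_i = α_i − s_i = 0, so s_i* = α_i.
NE contributions = (5, 3, 5, 1, 1, 2); S = 17.
W^NE = (Σα)·S − ½Σα_i² = 17² − ½·65 = 256.5.
Planner sets s_i = Σα_j = 17 for every i, so S^SO = 6·17 = 102.
W^SO = (Σα)·S^SO − ½·6·(Σα)² = (6/2)·17² = 867.
Deadweight loss = W^SO − W^NE = 610.5.

610.5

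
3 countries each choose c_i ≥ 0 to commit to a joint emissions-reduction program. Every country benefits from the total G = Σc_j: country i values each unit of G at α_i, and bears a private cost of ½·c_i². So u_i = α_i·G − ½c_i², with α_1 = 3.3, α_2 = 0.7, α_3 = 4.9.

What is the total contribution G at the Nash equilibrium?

Country i's FOC: ∂u_i/∂c_i = α_i − c_i = 0, so c_i* = α_i.
NE contributions = (3.3, 0.7, 4.9); G = 8.9.

8.9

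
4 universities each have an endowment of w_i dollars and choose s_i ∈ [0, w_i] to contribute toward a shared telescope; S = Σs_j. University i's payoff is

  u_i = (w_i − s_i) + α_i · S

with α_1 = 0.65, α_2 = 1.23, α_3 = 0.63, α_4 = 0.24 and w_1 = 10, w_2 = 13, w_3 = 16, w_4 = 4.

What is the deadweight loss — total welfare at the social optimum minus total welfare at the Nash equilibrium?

52.5

∂u_i/∂s_i = α_i − 1, so university i contributes w_i if α_i > 1, else 0.
α_i > 1 for i ∈ {2}; NE contributions (0, 13, 0, 0), S = 13.
W^NE = Σw_i − S^NE + (Σα_i)·S^NE = 43 + 1.75·13 = 65.75.
Planner: ∂(Σu_j)/∂s_i = Σα_j − 1 = 1.75 > 0, so everyone contributes w_i; S^SO = 43, W^SO = 43 + 1.75·43 = 118.25.
Deadweight loss = 52.5.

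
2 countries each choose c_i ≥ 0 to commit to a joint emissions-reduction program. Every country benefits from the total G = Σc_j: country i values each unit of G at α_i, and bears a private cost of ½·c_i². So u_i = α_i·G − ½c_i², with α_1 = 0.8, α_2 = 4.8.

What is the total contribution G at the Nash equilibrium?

Country i's FOC: ∂u_i/∂c_i = α_i − c_i = 0, so c_i* = α_i.
NE contributions = (0.8, 4.8); G = 5.6.

5.6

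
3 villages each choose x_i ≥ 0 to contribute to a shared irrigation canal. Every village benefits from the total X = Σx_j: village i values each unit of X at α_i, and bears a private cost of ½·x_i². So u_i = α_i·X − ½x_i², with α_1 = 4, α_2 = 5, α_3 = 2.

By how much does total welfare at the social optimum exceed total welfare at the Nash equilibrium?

Village i's FOC: ∂u_i/∂x_i = α_i − x_i = 0, so x_i* = α_i.
NE contributions = (4, 5, 2); X = 11.
W^NE = (Σα)·X − ½Σα_i² = 11² − ½·45 = 98.5.
Planner sets x_i = Σα_j = 11 for every i, so X^SO = 3·11 = 33.
W^SO = (Σα)·X^SO − ½·3·(Σα)² = (3/2)·11² = 181.5.
Deadweight loss = W^SO − W^NE = 83.

83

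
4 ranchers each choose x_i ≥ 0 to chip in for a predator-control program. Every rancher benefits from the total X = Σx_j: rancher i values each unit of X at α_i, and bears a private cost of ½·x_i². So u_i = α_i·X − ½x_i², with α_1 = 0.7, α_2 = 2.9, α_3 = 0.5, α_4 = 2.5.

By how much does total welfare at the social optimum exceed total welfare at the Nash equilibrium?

51.26

Rancher i's FOC: ∂u_i/∂x_i = α_i − x_i = 0, so x_i* = α_i.
NE contributions = (0.7, 2.9, 0.5, 2.5); X = 6.6.
W^NE = (Σα)·X − ½Σα_i² = 6.6² − ½·15.4 = 35.86.
Planner sets x_i = Σα_j = 6.6 for every i, so X^SO = 4·6.6 = 26.4.
W^SO = (Σα)·X^SO − ½·4·(Σα)² = (4/2)·6.6² = 87.12.
Deadweight loss = W^SO − W^NE = 51.26.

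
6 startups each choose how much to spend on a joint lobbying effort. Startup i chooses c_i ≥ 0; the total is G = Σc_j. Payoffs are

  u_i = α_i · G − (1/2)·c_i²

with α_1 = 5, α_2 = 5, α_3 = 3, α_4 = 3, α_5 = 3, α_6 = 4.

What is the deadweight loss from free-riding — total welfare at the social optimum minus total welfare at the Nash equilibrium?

Startup i's FOC: ∂u_i/∂c_i = α_i − c_i = 0, so c_i* = α_i.
NE contributions = (5, 5, 3, 3, 3, 4); G = 23.
W^NE = (Σα)·G − ½Σα_i² = 23² − ½·93 = 482.5.
Planner sets c_i = Σα_j = 23 for every i, so G^SO = 6·23 = 138.
W^SO = (Σα)·G^SO − ½·6·(Σα)² = (6/2)·23² = 1587.
Deadweight loss = W^SO − W^NE = 1104.5.

1104.5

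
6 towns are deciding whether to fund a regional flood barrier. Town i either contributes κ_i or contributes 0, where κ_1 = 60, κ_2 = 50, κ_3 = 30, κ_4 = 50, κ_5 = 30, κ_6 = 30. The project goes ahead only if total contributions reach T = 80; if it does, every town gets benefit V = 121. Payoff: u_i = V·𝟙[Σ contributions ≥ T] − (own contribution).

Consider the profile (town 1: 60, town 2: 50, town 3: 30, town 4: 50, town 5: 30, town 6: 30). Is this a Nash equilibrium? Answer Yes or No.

No

Total = 250 ≥ 80: provided.
Town 1 (pledges 60, payoff 61): dropping to 0 → total 190, payoff 121. Profitable deviation.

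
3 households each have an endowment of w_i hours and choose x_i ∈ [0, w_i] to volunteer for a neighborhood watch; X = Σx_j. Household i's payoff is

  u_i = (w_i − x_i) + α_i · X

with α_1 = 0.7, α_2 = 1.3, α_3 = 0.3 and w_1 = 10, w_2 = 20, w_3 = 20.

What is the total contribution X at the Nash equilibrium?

∂u_i/∂x_i = α_i − 1, so household i contributes w_i if α_i > 1, else 0.
α_i > 1 for i ∈ {2}; NE contributions (0, 20, 0), X = 20.

20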